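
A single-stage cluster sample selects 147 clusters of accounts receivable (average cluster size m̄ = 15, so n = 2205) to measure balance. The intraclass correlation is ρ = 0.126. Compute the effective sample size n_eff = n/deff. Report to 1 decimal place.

797.8

deff = 1 + (15 − 1)·0.126 = 1 + 1.764 = 2.764.
n_eff = 2205 / 2.764 = 797.8.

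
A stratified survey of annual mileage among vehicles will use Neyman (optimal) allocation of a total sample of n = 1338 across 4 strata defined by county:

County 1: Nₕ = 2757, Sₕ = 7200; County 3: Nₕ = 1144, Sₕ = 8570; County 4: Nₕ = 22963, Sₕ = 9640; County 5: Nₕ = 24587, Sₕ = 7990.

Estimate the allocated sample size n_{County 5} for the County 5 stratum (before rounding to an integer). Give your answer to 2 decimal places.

587.42

Neyman allocation: nₕ = n·NₕSₕ / Σⱼ NⱼSⱼ.
Σ NⱼSⱼ = 2757·7200 + 1144·8570 + 22963·9640 + 24587·7990 = 4.4746793 × 10^8.
n_{County 5} = 1338·24587·7990 / (4.4746793 × 10^8) = 587.42.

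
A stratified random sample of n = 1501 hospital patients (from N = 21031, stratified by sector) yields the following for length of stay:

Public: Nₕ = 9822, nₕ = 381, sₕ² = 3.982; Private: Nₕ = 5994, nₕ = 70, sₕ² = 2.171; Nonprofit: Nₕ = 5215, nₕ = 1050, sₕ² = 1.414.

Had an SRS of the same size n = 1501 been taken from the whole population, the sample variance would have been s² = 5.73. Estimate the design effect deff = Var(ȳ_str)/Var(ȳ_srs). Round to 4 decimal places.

1.3391

Var(ȳ_str) = Σ Wₕ²(1−fₕ)sₕ²/nₕ with Wₕ = Nₕ/21031:
  Public: (9822/21031)²·(1−381/9822)·3.982/381 = 0.0021911614
  Private: (5994/21031)²·(1−70/5994)·2.171/70 = 0.0024898531
  Nonprofit: (5215/21031)²·(1−1050/5215)·1.414/1050 = 6.6131684 × 10^-5
  → Var(ȳ_str) = 0.0047471462.
Var(ȳ_srs) = (1 − 1501/21031)·5.73/1501 = 0.0035450001.
deff = 0.0047471462 / 0.0035450001 = 1.3391.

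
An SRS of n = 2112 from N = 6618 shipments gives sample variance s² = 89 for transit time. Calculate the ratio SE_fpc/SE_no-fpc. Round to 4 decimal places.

f = n/N = 2112/6618 = 0.31912965.
SE_no-fpc = √(s²/n) = 0.20528067; SE_fpc = √((1−f)s²/n) = 0.16938707.
Ratio = √(1−f) = 0.82514869.

0.8251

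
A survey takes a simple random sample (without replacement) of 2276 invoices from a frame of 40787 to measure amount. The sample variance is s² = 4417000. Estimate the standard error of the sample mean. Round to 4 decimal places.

42.8064

Under SRS without replacement, Var(ȳ) = (1 − f)·s²/n with f = n/N = 2276/40787 = 0.05580209.
Var(ȳ) = (1 − 0.05580209)·4417000/2276 = 0.94419791·1940.6854 = 1832.3911.
SE(ȳ) = √(1832.3911) = 42.8064.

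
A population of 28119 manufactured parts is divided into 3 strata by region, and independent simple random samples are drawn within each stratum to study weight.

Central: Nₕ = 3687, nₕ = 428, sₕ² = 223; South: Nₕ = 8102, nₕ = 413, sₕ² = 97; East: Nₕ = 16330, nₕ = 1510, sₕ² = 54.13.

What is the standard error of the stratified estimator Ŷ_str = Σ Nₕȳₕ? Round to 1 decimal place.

Var(Ŷ_str) = Σₕ Nₕ²(1 − fₕ)sₕ²/nₕ.
Central: 3687²·(1 − 428/3687)·223/428 = 6.260638 × 10^6.
South: 8102²·(1 − 413/8102)·97/413 = 1.4631329 × 10^7.
East: 16330²·(1 − 1510/16330)·54.13/1510 = 8.6755191 × 10^6.
Sum = 2.9567486 × 10^7.
SE = √(2.9567486 × 10^7) = 5437.6.

5437.6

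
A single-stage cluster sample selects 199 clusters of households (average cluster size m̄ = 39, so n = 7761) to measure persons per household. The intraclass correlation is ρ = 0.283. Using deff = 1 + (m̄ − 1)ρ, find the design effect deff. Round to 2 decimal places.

deff = 1 + (39 − 1)·0.283 = 1 + 10.754 = 11.754.

11.75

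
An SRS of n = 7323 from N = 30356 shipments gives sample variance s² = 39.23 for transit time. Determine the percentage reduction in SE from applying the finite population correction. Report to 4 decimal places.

12.8930

f = n/N = 7323/30356 = 0.24123732.
SE_no-fpc = √(s²/n) = 0.073192172; SE_fpc = √((1−f)s²/n) = 0.063755495.
Ratio = √(1−f) = 0.87106985. Reduction = 100·(1 − 0.87106985) = 12.8930%.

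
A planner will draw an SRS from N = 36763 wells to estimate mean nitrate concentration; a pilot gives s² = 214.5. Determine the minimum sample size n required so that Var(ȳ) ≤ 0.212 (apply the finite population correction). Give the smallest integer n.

Without fpc, n₀ = s²/D = 214.5/0.212 = 1011.7925.
With fpc, (1 − n/N)·s²/n ≤ D requires n ≥ n₀/(1 + n₀/N) = 1011.7925/(1 + 1011.7925/36763) = 984.6918.
Rounding up, n = 985.

985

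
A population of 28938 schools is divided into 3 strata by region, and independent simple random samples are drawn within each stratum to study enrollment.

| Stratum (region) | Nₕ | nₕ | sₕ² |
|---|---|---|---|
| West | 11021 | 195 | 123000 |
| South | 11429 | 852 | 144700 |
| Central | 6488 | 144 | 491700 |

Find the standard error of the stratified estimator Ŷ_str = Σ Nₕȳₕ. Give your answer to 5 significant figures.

Var(Ŷ_str) = Σₕ Nₕ²(1 − fₕ)sₕ²/nₕ.
West: 11021²·(1 − 195/11021)·123000/195 = 7.5259187 × 10^10.
South: 11429²·(1 − 852/11429)·144700/852 = 2.0530507 × 10^10.
Central: 6488²·(1 − 144/6488)·491700/144 = 1.4054381 × 10^11.
Sum = 2.363335 × 10^11.
SE = √(2.363335 × 10^11) = 486140.

486140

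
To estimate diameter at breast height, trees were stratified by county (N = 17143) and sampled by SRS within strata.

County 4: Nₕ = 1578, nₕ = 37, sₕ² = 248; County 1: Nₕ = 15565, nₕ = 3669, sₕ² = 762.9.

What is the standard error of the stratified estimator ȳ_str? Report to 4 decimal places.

0.4318

Var(ȳ_str) = Σₕ Wₕ²(1 − fₕ)sₕ²/nₕ with Wₕ = Nₕ/N, N = 17143.
County 4: Wₕ = 0.09204923; term = 0.09204923²·(1 − 0.02344740)·248/37 = 0.055460776.
County 1: Wₕ = 0.90795077; term = 0.90795077²·(1 − 0.23572117)·762.9/3669 = 0.13100755.
Sum = 0.18646833.
SE = √(0.18646833) = 0.4318.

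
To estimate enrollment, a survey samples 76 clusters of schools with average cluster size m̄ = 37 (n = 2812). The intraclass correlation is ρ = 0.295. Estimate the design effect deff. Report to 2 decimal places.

11.62

deff = 1 + (37 − 1)·0.295 = 1 + 10.62 = 11.62.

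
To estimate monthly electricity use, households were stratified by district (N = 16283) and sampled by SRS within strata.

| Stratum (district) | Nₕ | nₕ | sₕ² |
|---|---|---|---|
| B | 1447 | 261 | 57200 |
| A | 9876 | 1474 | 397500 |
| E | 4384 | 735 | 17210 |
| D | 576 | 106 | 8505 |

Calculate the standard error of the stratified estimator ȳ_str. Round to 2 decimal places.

Var(ȳ_str) = Σₕ Wₕ²(1 − fₕ)sₕ²/nₕ with Wₕ = Nₕ/N, N = 16283.
B: Wₕ = 0.08886569; term = 0.08886569²·(1 − 0.18037319)·57200/261 = 1.4185345.
A: Wₕ = 0.60652214; term = 0.60652214²·(1 − 0.14925071)·397500/1474 = 84.398468.
E: Wₕ = 0.26923786; term = 0.26923786²·(1 − 0.16765511)·17210/735 = 1.4127623.
D: Wₕ = 0.03537432; term = 0.03537432²·(1 − 0.18402778)·8505/106 = 0.08192566.
Sum = 87.31169.
SE = √(87.31169) = 9.34.

9.34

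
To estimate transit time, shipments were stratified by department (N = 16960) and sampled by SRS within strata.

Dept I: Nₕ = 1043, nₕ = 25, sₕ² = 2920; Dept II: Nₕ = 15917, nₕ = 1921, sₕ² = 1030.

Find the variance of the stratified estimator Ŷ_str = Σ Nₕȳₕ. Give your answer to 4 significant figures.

2.435 × 10^8

Var(Ŷ_str) = Σₕ Nₕ²(1 − fₕ)sₕ²/nₕ.
Dept I: 1043²·(1 − 25/1043)·2920/25 = 1.240152 × 10^8.
Dept II: 15917²·(1 − 1921/15917)·1030/1921 = 1.1944693 × 10^8.
Sum = 2.4346213 × 10^8.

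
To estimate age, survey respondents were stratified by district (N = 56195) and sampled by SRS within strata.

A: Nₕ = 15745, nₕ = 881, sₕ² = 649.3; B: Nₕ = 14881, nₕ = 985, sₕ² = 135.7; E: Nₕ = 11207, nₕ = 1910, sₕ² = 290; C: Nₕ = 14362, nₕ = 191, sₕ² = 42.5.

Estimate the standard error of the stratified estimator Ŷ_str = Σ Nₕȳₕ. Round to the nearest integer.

Var(Ŷ_str) = Σₕ Nₕ²(1 − fₕ)sₕ²/nₕ.
A: 15745²·(1 − 881/15745)·649.3/881 = 1.7248362 × 10^8.
B: 14881²·(1 − 985/14881)·135.7/985 = 2.8488235 × 10^7.
E: 11207²·(1 − 1910/11207)·290/1910 = 1.5819649 × 10^7.
C: 14362²·(1 − 191/14362)·42.5/191 = 4.5286732 × 10^7.
Sum = 2.6207824 × 10^8.
SE = √(2.6207824 × 10^8) = 16189.

16189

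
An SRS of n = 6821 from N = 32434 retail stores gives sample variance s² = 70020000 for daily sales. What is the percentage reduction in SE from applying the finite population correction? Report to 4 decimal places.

11.1352

f = n/N = 6821/32434 = 0.21030400.
SE_no-fpc = √(s²/n) = 101.3181; SE_fpc = √((1−f)s²/n) = 90.036167.
Ratio = √(1−f) = 0.88864841. Reduction = 100·(1 − 0.88864841) = 11.1352%.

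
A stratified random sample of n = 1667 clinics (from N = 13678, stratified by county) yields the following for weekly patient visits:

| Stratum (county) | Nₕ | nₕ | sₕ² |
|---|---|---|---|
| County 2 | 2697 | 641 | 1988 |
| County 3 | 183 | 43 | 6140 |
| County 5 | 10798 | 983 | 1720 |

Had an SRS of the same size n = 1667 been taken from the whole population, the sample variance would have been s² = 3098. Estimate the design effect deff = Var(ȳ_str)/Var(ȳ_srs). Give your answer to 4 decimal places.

Var(ȳ_str) = Σ Wₕ²(1−fₕ)sₕ²/nₕ with Wₕ = Nₕ/13678:
  County 2: (2697/13678)²·(1−641/2697)·1988/641 = 0.091921522
  County 3: (183/13678)²·(1−43/183)·6140/43 = 0.01955392
  County 5: (10798/13678)²·(1−983/10798)·1720/983 = 0.99120471
  → Var(ȳ_str) = 1.1026802.
Var(ȳ_srs) = (1 − 1667/13678)·3098/1667 = 1.6319332.
deff = 1.1026802 / 1.6319332 = 0.6757.

0.6757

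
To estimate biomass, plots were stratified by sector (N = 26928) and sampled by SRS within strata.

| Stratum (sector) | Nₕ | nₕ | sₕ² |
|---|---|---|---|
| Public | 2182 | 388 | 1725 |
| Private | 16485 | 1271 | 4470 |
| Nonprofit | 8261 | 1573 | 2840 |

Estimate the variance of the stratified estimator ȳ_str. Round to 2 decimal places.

1.38

Var(ȳ_str) = Σₕ Wₕ²(1 − fₕ)sₕ²/nₕ with Wₕ = Nₕ/N, N = 26928.
Public: Wₕ = 0.08103090; term = 0.08103090²·(1 − 0.17781852)·1725/388 = 0.024000836.
Private: Wₕ = 0.61218806; term = 0.61218806²·(1 − 0.07710039)·4470/1271 = 1.2164272.
Nonprofit: Wₕ = 0.30678105; term = 0.30678105²·(1 − 0.19041278)·2840/1573 = 0.13756575.
Sum = 1.3779938.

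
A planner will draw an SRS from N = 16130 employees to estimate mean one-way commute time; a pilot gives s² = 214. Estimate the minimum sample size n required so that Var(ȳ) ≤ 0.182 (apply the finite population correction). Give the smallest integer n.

Without fpc, n₀ = s²/D = 214/0.182 = 1175.8242.
With fpc, (1 − n/N)·s²/n ≤ D requires n ≥ n₀/(1 + n₀/N) = 1175.8242/(1 + 1175.8242/16130) = 1095.9342.
Rounding up, n = 1096.

1096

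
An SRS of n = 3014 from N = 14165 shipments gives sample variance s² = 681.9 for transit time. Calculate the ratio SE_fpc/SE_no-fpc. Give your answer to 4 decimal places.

f = n/N = 3014/14165 = 0.21277797.
SE_no-fpc = √(s²/n) = 0.47565134; SE_fpc = √((1−f)s²/n) = 0.42202418.
Ratio = √(1−f) = 0.88725533.

0.8873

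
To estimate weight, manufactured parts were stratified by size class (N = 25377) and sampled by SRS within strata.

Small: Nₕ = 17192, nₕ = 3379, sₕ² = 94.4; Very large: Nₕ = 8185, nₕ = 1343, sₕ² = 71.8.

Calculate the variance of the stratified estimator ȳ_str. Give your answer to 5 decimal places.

Var(ȳ_str) = Σₕ Wₕ²(1 − fₕ)sₕ²/nₕ with Wₕ = Nₕ/N, N = 25377.
Small: Wₕ = 0.67746385; term = 0.67746385²·(1 − 0.19654490)·94.4/3379 = 0.010301908.
Very large: Wₕ = 0.32253615; term = 0.32253615²·(1 − 0.16408064)·71.8/1343 = 0.0046491079.
Sum = 0.014951016.

0.01495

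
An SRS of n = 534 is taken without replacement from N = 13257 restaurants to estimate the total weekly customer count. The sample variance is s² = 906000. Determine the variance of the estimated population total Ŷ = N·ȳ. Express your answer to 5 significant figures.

Var(Ŷ) = N²·Var(ȳ) = N²·(1 − n/N)·s²/n.
f = 534/13257 = 0.04028061; Var(ȳ) = 0.95971939·906000/534 = 1628.288.
Var(Ŷ) = 13257² · 1628.288 = 2.8616844 × 10^11.

2.8617 × 10^11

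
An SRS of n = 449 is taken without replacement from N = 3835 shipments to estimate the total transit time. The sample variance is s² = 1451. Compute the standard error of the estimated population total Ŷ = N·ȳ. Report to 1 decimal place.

Var(Ŷ) = N²·Var(ȳ) = N²·(1 − n/N)·s²/n.
f = 449/3835 = 0.11707953; Var(ȳ) = 0.88292047·1451/449 = 2.8532686.
Var(Ŷ) = 3835² · 2.8532686 = 4.1963663 × 10^7.
SE(Ŷ) = √(4.1963663 × 10^7) = 6477.9.

6477.9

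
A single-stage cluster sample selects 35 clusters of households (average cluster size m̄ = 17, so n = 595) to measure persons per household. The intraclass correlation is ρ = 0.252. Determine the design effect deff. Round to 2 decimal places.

5.03

deff = 1 + (17 − 1)·0.252 = 1 + 4.032 = 5.032.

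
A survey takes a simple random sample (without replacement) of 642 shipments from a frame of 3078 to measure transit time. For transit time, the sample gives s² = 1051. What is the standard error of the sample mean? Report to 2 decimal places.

Under SRS without replacement, Var(ȳ) = (1 − f)·s²/n with f = n/N = 642/3078 = 0.20857700.
Var(ȳ) = (1 − 0.20857700)·1051/642 = 0.79142300·1.6370717 = 1.2956162.
SE(ȳ) = √(1.2956162) = 1.14.

1.14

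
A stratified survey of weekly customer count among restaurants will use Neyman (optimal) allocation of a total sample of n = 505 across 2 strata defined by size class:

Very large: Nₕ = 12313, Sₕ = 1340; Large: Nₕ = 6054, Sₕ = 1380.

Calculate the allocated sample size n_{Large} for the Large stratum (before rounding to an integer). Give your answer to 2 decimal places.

169.75

Neyman allocation: nₕ = n·NₕSₕ / Σⱼ NⱼSⱼ.
Σ NⱼSⱼ = 12313·1340 + 6054·1380 = 2.485394 × 10^7.
n_{Large} = 505·6054·1380 / (2.485394 × 10^7) = 169.75.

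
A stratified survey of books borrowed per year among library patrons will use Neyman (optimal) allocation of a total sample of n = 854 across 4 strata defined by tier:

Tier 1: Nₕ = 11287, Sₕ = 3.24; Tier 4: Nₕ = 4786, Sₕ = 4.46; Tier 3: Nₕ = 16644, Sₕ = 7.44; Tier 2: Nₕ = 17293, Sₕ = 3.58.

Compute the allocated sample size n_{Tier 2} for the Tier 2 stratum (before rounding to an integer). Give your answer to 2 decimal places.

216.99

Neyman allocation: nₕ = n·NₕSₕ / Σⱼ NⱼSⱼ.
Σ NⱼSⱼ = 11287·3.24 + 4786·4.46 + 16644·7.44 + 17293·3.58 = 243655.74.
n_{Tier 2} = 854·17293·3.58 / 243655.74 = 216.99.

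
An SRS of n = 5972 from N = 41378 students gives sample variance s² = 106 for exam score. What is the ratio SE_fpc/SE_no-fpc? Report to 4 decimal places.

f = n/N = 5972/41378 = 0.14432790.
SE_no-fpc = √(s²/n) = 0.13322724; SE_fpc = √((1−f)s²/n) = 0.12323859.
Ratio = √(1−f) = 0.92502546.

0.9250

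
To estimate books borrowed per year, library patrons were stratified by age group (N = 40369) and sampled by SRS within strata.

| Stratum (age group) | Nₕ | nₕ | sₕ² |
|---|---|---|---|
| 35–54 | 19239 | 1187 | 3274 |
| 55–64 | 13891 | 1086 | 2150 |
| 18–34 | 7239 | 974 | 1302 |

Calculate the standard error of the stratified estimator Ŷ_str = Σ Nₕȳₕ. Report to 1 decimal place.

Var(Ŷ_str) = Σₕ Nₕ²(1 − fₕ)sₕ²/nₕ.
35–54: 19239²·(1 − 1187/19239)·3274/1187 = 9.5793441 × 10^8.
55–64: 13891²·(1 − 1086/13891)·2150/1086 = 3.5214516 × 10^8.
18–34: 7239²·(1 − 974/7239)·1302/974 = 6.062499 × 10^7.
Sum = 1.3707046 × 10^9.
SE = √(1.3707046 × 10^9) = 37023.0.

37023.0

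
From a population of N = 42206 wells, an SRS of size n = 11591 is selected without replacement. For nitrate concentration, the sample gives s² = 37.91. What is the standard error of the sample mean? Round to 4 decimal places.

Under SRS without replacement, Var(ȳ) = (1 − f)·s²/n with f = n/N = 11591/42206 = 0.27462920.
Var(ȳ) = (1 − 0.27462920)·37.91/11591 = 0.72537080·0.003270641 = 0.0023724275.
SE(ȳ) = √(0.0023724275) = 0.0487.

0.0487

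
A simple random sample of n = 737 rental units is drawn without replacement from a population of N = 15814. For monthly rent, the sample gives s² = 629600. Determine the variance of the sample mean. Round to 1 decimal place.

814.5

Under SRS without replacement, Var(ȳ) = (1 − f)·s²/n with f = n/N = 737/15814 = 0.04660427.
Var(ȳ) = (1 − 0.04660427)·629600/737 = 0.95339573·854.27408 = 814.46126.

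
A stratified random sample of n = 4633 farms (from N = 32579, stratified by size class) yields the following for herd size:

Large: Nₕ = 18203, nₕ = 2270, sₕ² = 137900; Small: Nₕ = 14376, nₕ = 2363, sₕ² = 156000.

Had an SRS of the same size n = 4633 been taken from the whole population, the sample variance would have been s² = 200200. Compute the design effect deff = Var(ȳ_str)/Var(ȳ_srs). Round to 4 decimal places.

Var(ȳ_str) = Σ Wₕ²(1−fₕ)sₕ²/nₕ with Wₕ = Nₕ/32579:
  Large: (18203/32579)²·(1−2270/18203)·137900/2270 = 16.599822
  Small: (14376/32579)²·(1−2363/14376)·156000/2363 = 10.741747
  → Var(ȳ_str) = 27.341569.
Var(ȳ_srs) = (1 − 4633/32579)·200200/4633 = 37.066679.
deff = 27.341569 / 37.066679 = 0.7376.

0.7376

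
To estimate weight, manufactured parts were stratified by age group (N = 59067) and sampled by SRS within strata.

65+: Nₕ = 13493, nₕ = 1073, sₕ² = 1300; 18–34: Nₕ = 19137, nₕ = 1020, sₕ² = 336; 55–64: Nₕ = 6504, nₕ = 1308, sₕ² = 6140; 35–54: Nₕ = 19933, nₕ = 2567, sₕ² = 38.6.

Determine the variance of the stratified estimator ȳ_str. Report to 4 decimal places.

Var(ȳ_str) = Σₕ Wₕ²(1 − fₕ)sₕ²/nₕ with Wₕ = Nₕ/N, N = 59067.
65+: Wₕ = 0.22843551; term = 0.22843551²·(1 − 0.07952272)·1300/1073 = 0.058194765.
18–34: Wₕ = 0.32398801; term = 0.32398801²·(1 − 0.05329989)·336/1020 = 0.032734779.
55–64: Wₕ = 0.11011225; term = 0.11011225²·(1 − 0.20110701)·6140/1308 = 0.045469531.
35–54: Wₕ = 0.33746424; term = 0.33746424²·(1 − 0.12878142)·38.6/2567 = 0.001491915.
Sum = 0.13789099.

0.1379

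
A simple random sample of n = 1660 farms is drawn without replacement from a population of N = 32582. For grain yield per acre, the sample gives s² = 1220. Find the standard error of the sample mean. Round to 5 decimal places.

Under SRS without replacement, Var(ȳ) = (1 − f)·s²/n with f = n/N = 1660/32582 = 0.05094838.
Var(ȳ) = (1 − 0.05094838)·1220/1660 = 0.94905162·0.73493976 = 0.69749577.
SE(ȳ) = √(0.69749577) = 0.83516.

0.83516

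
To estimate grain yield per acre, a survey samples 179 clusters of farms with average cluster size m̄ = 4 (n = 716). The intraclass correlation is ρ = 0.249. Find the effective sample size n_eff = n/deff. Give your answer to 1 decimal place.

409.8

deff = 1 + (4 − 1)·0.249 = 1 + 0.747 = 1.747.
n_eff = 716 / 1.747 = 409.8.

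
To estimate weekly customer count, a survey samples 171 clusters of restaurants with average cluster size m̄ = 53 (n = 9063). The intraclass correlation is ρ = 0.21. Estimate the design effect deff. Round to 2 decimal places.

11.92

deff = 1 + (53 − 1)·0.21 = 1 + 10.92 = 11.92.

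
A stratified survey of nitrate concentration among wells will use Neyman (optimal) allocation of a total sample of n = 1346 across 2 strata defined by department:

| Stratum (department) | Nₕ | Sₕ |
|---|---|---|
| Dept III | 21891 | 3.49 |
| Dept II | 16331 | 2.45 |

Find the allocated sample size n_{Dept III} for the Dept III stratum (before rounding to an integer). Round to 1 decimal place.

Neyman allocation: nₕ = n·NₕSₕ / Σⱼ NⱼSⱼ.
Σ NⱼSⱼ = 21891·3.49 + 16331·2.45 = 116410.54.
n_{Dept III} = 1346·21891·3.49 / 116410.54 = 883.4.

883.4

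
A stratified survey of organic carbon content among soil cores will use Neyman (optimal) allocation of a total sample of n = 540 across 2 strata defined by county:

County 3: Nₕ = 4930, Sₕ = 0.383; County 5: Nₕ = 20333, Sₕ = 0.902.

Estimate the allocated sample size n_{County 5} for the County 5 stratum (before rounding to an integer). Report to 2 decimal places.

489.59

Neyman allocation: nₕ = n·NₕSₕ / Σⱼ NⱼSⱼ.
Σ NⱼSⱼ = 4930·0.383 + 20333·0.902 = 20228.556.
n_{County 5} = 540·20333·0.902 / 20228.556 = 489.59.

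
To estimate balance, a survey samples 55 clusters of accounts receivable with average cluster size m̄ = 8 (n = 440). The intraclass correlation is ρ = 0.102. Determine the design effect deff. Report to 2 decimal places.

1.71

deff = 1 + (8 − 1)·0.102 = 1 + 0.714 = 1.714.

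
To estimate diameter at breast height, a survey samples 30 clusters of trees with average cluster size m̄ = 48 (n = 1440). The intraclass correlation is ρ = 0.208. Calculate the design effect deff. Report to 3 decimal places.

deff = 1 + (48 − 1)·0.208 = 1 + 9.776 = 10.776.

10.776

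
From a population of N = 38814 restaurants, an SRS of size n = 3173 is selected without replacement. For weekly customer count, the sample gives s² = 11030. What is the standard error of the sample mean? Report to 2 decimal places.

1.79

Under SRS without replacement, Var(ȳ) = (1 − f)·s²/n with f = n/N = 3173/38814 = 0.08174885.
Var(ȳ) = (1 − 0.08174885)·11030/3173 = 0.91825115·3.4762055 = 3.1920297.
SE(ȳ) = √(3.1920297) = 1.79.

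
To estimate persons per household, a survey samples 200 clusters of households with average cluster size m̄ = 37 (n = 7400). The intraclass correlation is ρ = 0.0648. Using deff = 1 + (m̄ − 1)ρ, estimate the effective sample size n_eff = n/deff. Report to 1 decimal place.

2220.4

deff = 1 + (37 − 1)·0.0648 = 1 + 2.3328 = 3.3328.
n_eff = 7400 / 3.3328 = 2220.4.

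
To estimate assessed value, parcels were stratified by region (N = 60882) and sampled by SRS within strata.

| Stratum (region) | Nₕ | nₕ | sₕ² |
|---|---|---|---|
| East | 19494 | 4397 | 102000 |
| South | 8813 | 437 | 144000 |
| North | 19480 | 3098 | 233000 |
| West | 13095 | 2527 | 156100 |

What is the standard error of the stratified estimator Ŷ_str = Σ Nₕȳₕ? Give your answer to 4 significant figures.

252400

Var(Ŷ_str) = Σₕ Nₕ²(1 − fₕ)sₕ²/nₕ.
East: 19494²·(1 − 4397/19494)·102000/4397 = 6.8270852 × 10^9.
South: 8813²·(1 − 437/8813)·144000/437 = 2.4324364 × 10^10.
North: 19480²·(1 − 3098/19480)·233000/3098 = 2.4001058 × 10^10.
West: 13095²·(1 − 2527/13095)·156100/2527 = 8.5486191 × 10^9.
Sum = 6.3701126 × 10^10.
SE = √(6.3701126 × 10^10) = 252400.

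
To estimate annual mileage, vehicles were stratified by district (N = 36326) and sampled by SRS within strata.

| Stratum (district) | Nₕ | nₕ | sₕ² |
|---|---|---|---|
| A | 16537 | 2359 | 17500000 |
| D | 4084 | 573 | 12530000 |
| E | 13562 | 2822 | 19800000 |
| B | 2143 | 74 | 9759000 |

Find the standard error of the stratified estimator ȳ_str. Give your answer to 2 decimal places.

52.66

Var(ȳ_str) = Σₕ Wₕ²(1 − fₕ)sₕ²/nₕ with Wₕ = Nₕ/N, N = 36326.
A: Wₕ = 0.45523867; term = 0.45523867²·(1 − 0.14264982)·17500000/2359 = 1318.0948.
D: Wₕ = 0.11242636; term = 0.11242636²·(1 − 0.14030362)·12530000/573 = 237.61719.
E: Wₕ = 0.37334141; term = 0.37334141²·(1 − 0.20808140)·19800000/2822 = 774.46366.
B: Wₕ = 0.05899356; term = 0.05899356²·(1 − 0.03453103)·9759000/74 = 443.11975.
Sum = 2773.2954.
SE = √(2773.2954) = 52.66.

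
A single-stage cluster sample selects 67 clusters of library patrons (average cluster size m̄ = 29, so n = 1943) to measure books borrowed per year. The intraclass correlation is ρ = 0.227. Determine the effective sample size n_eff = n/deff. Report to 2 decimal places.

264.14

deff = 1 + (29 − 1)·0.227 = 1 + 6.356 = 7.356.
n_eff = 1943 / 7.356 = 264.14.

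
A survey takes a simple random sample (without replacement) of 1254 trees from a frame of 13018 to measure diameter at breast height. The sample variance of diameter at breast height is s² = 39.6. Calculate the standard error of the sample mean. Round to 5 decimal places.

Under SRS without replacement, Var(ȳ) = (1 − f)·s²/n with f = n/N = 1254/13018 = 0.09632816.
Var(ȳ) = (1 − 0.09632816)·39.6/1254 = 0.90367184·0.031578947 = 0.028537005.
SE(ȳ) = √(0.028537005) = 0.16893.

0.16893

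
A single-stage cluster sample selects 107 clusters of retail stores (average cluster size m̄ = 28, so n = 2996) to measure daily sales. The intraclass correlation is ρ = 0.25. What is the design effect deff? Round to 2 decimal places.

deff = 1 + (28 − 1)·0.25 = 1 + 6.75 = 7.75.

7.75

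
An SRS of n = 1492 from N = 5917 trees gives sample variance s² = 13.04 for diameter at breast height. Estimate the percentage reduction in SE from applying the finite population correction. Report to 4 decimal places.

f = n/N = 1492/5917 = 0.25215481.
SE_no-fpc = √(s²/n) = 0.09348768; SE_fpc = √((1−f)s²/n) = 0.080846316.
Ratio = √(1−f) = 0.86478043. Reduction = 100·(1 − 0.86478043) = 13.5220%.

13.5220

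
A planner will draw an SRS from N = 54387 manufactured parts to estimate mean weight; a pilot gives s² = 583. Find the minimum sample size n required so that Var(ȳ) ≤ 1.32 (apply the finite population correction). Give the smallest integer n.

439

Without fpc, n₀ = s²/D = 583/1.32 = 441.6667.
With fpc, (1 − n/N)·s²/n ≤ D requires n ≥ n₀/(1 + n₀/N) = 441.6667/(1 + 441.6667/54387) = 438.1089.
Rounding up, n = 439.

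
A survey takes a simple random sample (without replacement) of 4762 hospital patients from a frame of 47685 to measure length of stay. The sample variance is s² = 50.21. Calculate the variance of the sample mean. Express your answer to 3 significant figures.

Under SRS without replacement, Var(ȳ) = (1 − f)·s²/n with f = n/N = 4762/47685 = 0.09986369.
Var(ȳ) = (1 − 0.09986369)·50.21/4762 = 0.90013631·0.010543889 = 0.0094909375.

0.00949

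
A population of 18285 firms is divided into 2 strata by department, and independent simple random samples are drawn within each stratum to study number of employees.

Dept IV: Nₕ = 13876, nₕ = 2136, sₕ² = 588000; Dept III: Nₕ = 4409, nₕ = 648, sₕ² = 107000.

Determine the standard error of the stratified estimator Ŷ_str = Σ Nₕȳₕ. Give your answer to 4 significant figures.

218100

Var(Ŷ_str) = Σₕ Nₕ²(1 − fₕ)sₕ²/nₕ.
Dept IV: 13876²·(1 − 2136/13876)·588000/2136 = 4.4844426 × 10^10.
Dept III: 4409²·(1 − 648/4409)·107000/648 = 2.7381183 × 10^9.
Sum = 4.7582544 × 10^10.
SE = √(4.7582544 × 10^10) = 218100.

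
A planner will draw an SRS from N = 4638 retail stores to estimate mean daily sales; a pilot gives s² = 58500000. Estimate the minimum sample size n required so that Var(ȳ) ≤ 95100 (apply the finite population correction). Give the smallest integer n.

544

Without fpc, n₀ = s²/D = 58500000/95100 = 615.1420.
With fpc, (1 − n/N)·s²/n ≤ D requires n ≥ n₀/(1 + n₀/N) = 615.1420/(1 + 615.1420/4638) = 543.1090.
Rounding up, n = 544.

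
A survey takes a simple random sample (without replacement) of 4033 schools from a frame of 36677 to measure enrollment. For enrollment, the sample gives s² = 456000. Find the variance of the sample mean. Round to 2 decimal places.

Under SRS without replacement, Var(ȳ) = (1 − f)·s²/n with f = n/N = 4033/36677 = 0.10995992.
Var(ȳ) = (1 − 0.10995992)·456000/4033 = 0.89004008·113.0672 = 100.63434.

100.63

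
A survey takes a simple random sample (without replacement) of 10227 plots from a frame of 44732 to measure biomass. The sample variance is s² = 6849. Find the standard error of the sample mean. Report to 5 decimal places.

0.71874

Under SRS without replacement, Var(ȳ) = (1 − f)·s²/n with f = n/N = 10227/44732 = 0.22862828.
Var(ȳ) = (1 − 0.22862828)·6849/10227 = 0.77137172·0.66969786 = 0.51658599.
SE(ȳ) = √(0.51658599) = 0.71874.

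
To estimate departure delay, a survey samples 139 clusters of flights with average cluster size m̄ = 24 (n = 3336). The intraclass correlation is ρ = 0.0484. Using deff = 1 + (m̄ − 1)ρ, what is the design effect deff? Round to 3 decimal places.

deff = 1 + (24 − 1)·0.0484 = 1 + 1.1132 = 2.1132.

2.113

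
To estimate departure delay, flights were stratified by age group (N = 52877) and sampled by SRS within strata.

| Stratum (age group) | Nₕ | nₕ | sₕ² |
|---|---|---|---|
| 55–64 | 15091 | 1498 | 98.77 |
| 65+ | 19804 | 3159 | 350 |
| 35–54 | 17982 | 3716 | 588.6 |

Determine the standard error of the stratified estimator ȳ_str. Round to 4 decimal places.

0.1801

Var(ȳ_str) = Σₕ Wₕ²(1 − fₕ)sₕ²/nₕ with Wₕ = Nₕ/N, N = 52877.
55–64: Wₕ = 0.28539819; term = 0.28539819²·(1 − 0.09926446)·98.77/1498 = 0.0048374107.
65+: Wₕ = 0.37452957; term = 0.37452957²·(1 − 0.15951323)·350/3159 = 0.013062356.
35–54: Wₕ = 0.34007224; term = 0.34007224²·(1 − 0.20665110)·588.6/3716 = 0.014532862.
Sum = 0.032432629.
SE = √(0.032432629) = 0.1801.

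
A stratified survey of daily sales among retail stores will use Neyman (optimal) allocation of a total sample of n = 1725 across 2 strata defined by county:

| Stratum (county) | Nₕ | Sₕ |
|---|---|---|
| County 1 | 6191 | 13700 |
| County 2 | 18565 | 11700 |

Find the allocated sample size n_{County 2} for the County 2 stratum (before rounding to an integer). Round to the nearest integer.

1241

Neyman allocation: nₕ = n·NₕSₕ / Σⱼ NⱼSⱼ.
Σ NⱼSⱼ = 6191·13700 + 18565·11700 = 3.020272 × 10^8.
n_{County 2} = 1725·18565·11700 / (3.020272 × 10^8) = 1241.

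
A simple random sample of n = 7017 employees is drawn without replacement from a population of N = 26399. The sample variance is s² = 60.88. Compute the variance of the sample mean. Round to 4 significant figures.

Under SRS without replacement, Var(ȳ) = (1 − f)·s²/n with f = n/N = 7017/26399 = 0.26580552.
Var(ȳ) = (1 − 0.26580552)·60.88/7017 = 0.73419448·0.0086760724 = 0.0063699244.

0.006370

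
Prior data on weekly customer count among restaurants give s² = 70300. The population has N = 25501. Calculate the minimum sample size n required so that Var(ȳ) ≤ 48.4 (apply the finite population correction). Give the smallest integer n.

1375

Without fpc, n₀ = s²/D = 70300/48.4 = 1452.4793.
With fpc, (1 − n/N)·s²/n ≤ D requires n ≥ n₀/(1 + n₀/N) = 1452.4793/(1 + 1452.4793/25501) = 1374.2075.
Rounding up, n = 1375.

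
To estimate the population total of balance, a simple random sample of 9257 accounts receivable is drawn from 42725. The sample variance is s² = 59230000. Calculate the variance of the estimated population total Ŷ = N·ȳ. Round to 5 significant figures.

9.1492 × 10^12

Var(Ŷ) = N²·Var(ȳ) = N²·(1 − n/N)·s²/n.
f = 9257/42725 = 0.21666472; Var(ȳ) = 0.78333528·59230000/9257 = 5012.0934.
Var(Ŷ) = 42725² · 5012.0934 = 9.1492037 × 10^12.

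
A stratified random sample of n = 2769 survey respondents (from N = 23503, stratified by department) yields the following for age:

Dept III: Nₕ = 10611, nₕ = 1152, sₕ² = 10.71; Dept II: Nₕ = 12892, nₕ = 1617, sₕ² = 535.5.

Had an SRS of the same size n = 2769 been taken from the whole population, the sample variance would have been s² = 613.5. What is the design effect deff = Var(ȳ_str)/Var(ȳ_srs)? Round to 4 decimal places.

Var(ȳ_str) = Σ Wₕ²(1−fₕ)sₕ²/nₕ with Wₕ = Nₕ/23503:
  Dept III: (10611/23503)²·(1−1152/10611)·10.71/1152 = 0.0016892422
  Dept II: (12892/23503)²·(1−1617/12892)·535.5/1617 = 0.087144444
  → Var(ȳ_str) = 0.088833686.
Var(ȳ_srs) = (1 − 2769/23503)·613.5/2769 = 0.19545708.
deff = 0.088833686 / 0.19545708 = 0.4545.

0.4545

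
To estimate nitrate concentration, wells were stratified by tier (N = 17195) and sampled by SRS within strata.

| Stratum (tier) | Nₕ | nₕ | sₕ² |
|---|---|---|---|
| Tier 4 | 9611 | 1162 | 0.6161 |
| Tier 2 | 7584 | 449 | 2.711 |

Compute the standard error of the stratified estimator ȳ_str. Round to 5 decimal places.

0.03536

Var(ȳ_str) = Σₕ Wₕ²(1 − fₕ)sₕ²/nₕ with Wₕ = Nₕ/N, N = 17195.
Tier 4: Wₕ = 0.55894155; term = 0.55894155²·(1 − 0.12090313)·0.6161/1162 = 1.4561785 × 10^-4.
Tier 2: Wₕ = 0.44105845; term = 0.44105845²·(1 − 0.05920359)·2.711/449 = 0.0011050225.
Sum = 0.0012506404.
SE = √(0.0012506404) = 0.03536.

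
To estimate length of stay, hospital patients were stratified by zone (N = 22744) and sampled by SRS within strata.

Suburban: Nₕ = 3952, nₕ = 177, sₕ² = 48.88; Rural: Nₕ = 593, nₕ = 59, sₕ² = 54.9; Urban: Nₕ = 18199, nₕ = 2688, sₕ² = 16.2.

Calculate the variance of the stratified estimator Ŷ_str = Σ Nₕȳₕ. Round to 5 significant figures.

Var(Ŷ_str) = Σₕ Nₕ²(1 − fₕ)sₕ²/nₕ.
Suburban: 3952²·(1 − 177/3952)·48.88/177 = 4.1199488 × 10^6.
Rural: 593²·(1 − 59/593)·54.9/59 = 294656.67.
Urban: 18199²·(1 − 2688/18199)·16.2/2688 = 1.7012693 × 10^6.
Sum = 6.1158748 × 10^6.

6.1159 × 10^6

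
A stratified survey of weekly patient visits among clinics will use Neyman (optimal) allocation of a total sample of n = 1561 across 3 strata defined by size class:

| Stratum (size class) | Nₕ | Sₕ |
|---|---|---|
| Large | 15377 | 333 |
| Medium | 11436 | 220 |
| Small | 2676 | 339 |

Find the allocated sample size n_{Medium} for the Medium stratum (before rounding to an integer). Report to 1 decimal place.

Neyman allocation: nₕ = n·NₕSₕ / Σⱼ NⱼSⱼ.
Σ NⱼSⱼ = 15377·333 + 11436·220 + 2676·339 = 8.543625 × 10^6.
n_{Medium} = 1561·11436·220 / (8.543625 × 10^6) = 459.7.

459.7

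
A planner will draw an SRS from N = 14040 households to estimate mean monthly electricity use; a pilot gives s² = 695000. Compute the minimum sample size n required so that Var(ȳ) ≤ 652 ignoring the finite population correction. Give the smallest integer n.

Without fpc, n₀ = s²/D = 695000/652 = 1065.9509.
Rounding up, n = 1066.

1066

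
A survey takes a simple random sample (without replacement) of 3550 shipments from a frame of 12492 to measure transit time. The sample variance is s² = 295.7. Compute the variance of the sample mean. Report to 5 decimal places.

0.05962

Under SRS without replacement, Var(ȳ) = (1 − f)·s²/n with f = n/N = 3550/12492 = 0.28418188.
Var(ȳ) = (1 − 0.28418188)·295.7/3550 = 0.71581812·0.083295775 = 0.059624625.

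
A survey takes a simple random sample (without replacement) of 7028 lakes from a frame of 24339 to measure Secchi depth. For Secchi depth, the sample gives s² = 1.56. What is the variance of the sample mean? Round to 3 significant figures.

1.58 × 10^-4

Under SRS without replacement, Var(ȳ) = (1 − f)·s²/n with f = n/N = 7028/24339 = 0.28875467.
Var(ȳ) = (1 − 0.28875467)·1.56/7028 = 0.71124533·2.2196927 × 10^-4 = 1.578746 × 10^-4.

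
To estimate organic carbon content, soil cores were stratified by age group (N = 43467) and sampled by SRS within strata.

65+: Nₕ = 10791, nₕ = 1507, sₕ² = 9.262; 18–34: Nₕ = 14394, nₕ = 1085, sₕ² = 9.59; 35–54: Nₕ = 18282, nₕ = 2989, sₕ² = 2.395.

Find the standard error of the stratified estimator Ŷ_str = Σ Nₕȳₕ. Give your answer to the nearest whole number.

Var(Ŷ_str) = Σₕ Nₕ²(1 − fₕ)sₕ²/nₕ.
65+: 10791²·(1 − 1507/10791)·9.262/1507 = 615727.21.
18–34: 14394²·(1 − 1085/14394)·9.59/1085 = 1.6932294 × 10^6.
35–54: 18282²·(1 − 2989/18282)·2.395/2989 = 224024.75.
Sum = 2.5329814 × 10^6.
SE = √(2.5329814 × 10^6) = 1592.

1592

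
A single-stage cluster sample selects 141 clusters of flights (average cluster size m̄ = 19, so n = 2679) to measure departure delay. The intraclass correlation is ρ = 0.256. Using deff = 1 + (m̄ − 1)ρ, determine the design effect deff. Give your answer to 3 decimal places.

deff = 1 + (19 − 1)·0.256 = 1 + 4.608 = 5.608.

5.608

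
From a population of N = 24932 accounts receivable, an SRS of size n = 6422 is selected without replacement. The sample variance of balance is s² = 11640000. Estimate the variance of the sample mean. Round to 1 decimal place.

1345.6

Under SRS without replacement, Var(ȳ) = (1 − f)·s²/n with f = n/N = 6422/24932 = 0.25758062.
Var(ȳ) = (1 − 0.25758062)·11640000/6422 = 0.74241938·1812.5195 = 1345.6496.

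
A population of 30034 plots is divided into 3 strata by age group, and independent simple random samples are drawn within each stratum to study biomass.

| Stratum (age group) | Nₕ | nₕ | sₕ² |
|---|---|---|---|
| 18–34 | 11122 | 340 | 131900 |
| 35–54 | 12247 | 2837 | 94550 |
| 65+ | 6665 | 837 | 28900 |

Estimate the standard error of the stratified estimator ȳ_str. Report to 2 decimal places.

Var(ȳ_str) = Σₕ Wₕ²(1 − fₕ)sₕ²/nₕ with Wₕ = Nₕ/N, N = 30034.
18–34: Wₕ = 0.37031364; term = 0.37031364²·(1 − 0.03057004)·131900/340 = 51.572923.
35–54: Wₕ = 0.40777119; term = 0.40777119²·(1 − 0.23164857)·94550/2837 = 4.2578973.
65+: Wₕ = 0.22191516; term = 0.22191516²·(1 − 0.12558140)·28900/837 = 1.4868451.
Sum = 57.317665.
SE = √(57.317665) = 7.57.

7.57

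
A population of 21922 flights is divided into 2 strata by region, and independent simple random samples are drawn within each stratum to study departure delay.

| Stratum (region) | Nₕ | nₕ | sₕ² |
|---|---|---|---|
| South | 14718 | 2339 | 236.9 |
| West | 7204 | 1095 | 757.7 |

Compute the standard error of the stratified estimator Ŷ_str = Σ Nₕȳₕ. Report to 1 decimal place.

Var(Ŷ_str) = Σₕ Nₕ²(1 − fₕ)sₕ²/nₕ.
South: 14718²·(1 − 2339/14718)·236.9/2339 = 1.8453094 × 10^7.
West: 7204²·(1 − 1095/7204)·757.7/1095 = 3.0452784 × 10^7.
Sum = 4.8905878 × 10^7.
SE = √(4.8905878 × 10^7) = 6993.3.

6993.3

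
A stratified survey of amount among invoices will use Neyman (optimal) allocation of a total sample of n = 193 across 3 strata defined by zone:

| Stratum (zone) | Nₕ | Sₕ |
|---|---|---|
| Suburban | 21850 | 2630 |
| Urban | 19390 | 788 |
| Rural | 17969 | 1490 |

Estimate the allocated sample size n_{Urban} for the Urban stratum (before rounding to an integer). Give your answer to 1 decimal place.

Neyman allocation: nₕ = n·NₕSₕ / Σⱼ NⱼSⱼ.
Σ NⱼSⱼ = 21850·2630 + 19390·788 + 17969·1490 = 9.951863 × 10^7.
n_{Urban} = 193·19390·788 / (9.951863 × 10^7) = 29.6.

29.6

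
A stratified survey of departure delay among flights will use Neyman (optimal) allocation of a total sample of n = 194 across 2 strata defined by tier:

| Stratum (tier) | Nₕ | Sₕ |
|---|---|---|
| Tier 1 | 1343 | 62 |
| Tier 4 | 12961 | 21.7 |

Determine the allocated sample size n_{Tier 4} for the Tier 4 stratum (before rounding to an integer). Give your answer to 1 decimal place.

149.7

Neyman allocation: nₕ = n·NₕSₕ / Σⱼ NⱼSⱼ.
Σ NⱼSⱼ = 1343·62 + 12961·21.7 = 364519.7.
n_{Tier 4} = 194·12961·21.7 / 364519.7 = 149.7.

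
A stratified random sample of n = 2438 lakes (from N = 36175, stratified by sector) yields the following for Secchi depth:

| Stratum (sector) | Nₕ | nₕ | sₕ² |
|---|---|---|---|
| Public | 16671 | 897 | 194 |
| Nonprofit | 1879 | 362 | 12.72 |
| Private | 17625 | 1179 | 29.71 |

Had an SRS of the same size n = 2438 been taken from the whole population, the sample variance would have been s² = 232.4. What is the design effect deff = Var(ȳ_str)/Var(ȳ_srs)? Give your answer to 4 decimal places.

Var(ȳ_str) = Σ Wₕ²(1−fₕ)sₕ²/nₕ with Wₕ = Nₕ/36175:
  Public: (16671/36175)²·(1−897/16671)·194/897 = 0.043460598
  Nonprofit: (1879/36175)²·(1−362/1879)·12.72/362 = 7.6537421 × 10^-5
  Private: (17625/36175)²·(1−1179/17625)·29.71/1179 = 0.0055816317
  → Var(ȳ_str) = 0.049118767.
Var(ȳ_srs) = (1 − 2438/36175)·232.4/2438 = 0.08889971.
deff = 0.049118767 / 0.08889971 = 0.5525.

0.5525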